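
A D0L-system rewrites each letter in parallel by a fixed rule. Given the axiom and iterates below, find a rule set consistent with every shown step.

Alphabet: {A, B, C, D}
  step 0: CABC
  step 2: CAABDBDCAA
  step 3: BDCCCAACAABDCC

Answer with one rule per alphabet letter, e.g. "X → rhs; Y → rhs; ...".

A->C, B->C, C->BD, D->AA

  step 2 ⇒ step 3: CAABDBDCAA ⇒ BD·C·C·C·AA·C·AA·BD·C·C
    A ↦ C
    B ↦ C
    C ↦ BD
    D ↦ AA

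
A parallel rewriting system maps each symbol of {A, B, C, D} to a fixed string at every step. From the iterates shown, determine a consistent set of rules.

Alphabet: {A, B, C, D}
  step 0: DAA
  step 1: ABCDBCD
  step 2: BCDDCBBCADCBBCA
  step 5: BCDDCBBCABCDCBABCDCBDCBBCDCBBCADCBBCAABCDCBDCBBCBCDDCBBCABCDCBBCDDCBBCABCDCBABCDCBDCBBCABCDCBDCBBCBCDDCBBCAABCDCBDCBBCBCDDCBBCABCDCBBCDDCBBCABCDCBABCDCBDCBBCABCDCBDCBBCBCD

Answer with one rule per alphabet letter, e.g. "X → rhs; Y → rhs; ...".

A->BCD, B->DCB, C->BC, D->A

  step 1 ⇒ step 2: ABCDBCD ⇒ BCD·DCB·BC·A·DCB·BC·A
    A ↦ BCD
    B ↦ DCB
    C ↦ BC
    D ↦ A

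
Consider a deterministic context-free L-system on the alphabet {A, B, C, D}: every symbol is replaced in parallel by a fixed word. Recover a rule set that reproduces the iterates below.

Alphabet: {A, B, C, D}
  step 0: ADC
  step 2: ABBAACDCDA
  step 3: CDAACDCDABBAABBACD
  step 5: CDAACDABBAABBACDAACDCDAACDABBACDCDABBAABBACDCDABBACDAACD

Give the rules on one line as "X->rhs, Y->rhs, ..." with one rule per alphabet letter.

A->CD, B->A, C->AB, D->BA

  step 2 ⇒ step 3: ABBAACDCDA ⇒ CD·A·A·CD·CD·AB·BA·AB·BA·CD
    A ↦ CD
    B ↦ A
    C ↦ AB
    D ↦ BA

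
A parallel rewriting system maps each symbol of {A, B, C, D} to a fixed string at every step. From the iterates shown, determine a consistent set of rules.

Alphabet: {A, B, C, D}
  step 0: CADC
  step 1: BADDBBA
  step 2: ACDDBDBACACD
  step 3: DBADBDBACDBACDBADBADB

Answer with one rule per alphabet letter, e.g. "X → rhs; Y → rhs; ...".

A->D, B->AC, C->BA, D->DB

  step 2 ⇒ step 3: ACDDBDBACACD ⇒ D·BA·DB·DB·AC·DB·AC·D·BA·D·BA·DB
    A ↦ D
    B ↦ AC
    C ↦ BA
    D ↦ DB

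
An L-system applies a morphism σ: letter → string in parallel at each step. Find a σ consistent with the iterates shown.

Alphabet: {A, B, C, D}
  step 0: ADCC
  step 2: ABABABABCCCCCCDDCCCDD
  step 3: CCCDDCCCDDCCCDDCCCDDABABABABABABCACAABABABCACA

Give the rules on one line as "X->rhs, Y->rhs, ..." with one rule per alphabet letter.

  step 2 ⇒ step 3: ABABABABCCCCCCDDCCCDD ⇒ CCC·DD·CCC·DD·CCC·DD·CCC·DD·AB·AB·AB·AB·AB·AB·CA·CA·AB·AB·AB·CA·CA
    A ↦ CCC
    B ↦ DD
    C ↦ AB
    D ↦ CA

A->CCC, B->DD, C->AB, D->CA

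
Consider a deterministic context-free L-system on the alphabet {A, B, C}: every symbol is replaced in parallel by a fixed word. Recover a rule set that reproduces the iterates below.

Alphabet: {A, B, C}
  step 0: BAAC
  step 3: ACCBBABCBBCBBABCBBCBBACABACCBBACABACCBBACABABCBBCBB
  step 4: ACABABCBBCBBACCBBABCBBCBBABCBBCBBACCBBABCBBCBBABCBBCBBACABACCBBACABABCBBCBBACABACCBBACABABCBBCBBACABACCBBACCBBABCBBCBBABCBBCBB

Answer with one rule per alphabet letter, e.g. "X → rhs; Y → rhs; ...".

A->AC, B->CBB, C->AB

  step 3 ⇒ step 4: ACCBBABCBBCBBABCBBCBBACABACCBBACABACCBBACABABCBBCBB ⇒ AC·AB·AB·CBB·CBB·AC·CBB·AB·CBB·CBB·AB·CBB·CBB·AC·CBB·AB·CBB·CBB·AB·CBB·CBB·AC·AB·AC·CBB·AC·AB·AB·CBB·CBB·AC·AB·AC·CBB·AC·AB·AB·CBB·CBB·AC·AB·AC·CBB·AC·CBB·AB·CBB·CBB·AB·CBB·CBB
    A ↦ AC
    B ↦ CBB
    C ↦ AB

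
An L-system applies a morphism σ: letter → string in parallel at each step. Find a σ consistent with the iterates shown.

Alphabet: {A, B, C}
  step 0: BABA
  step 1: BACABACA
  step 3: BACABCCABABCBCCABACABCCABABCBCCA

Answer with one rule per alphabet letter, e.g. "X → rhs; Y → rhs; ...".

  step 0 ⇒ step 1: BABA ⇒ BA·CA·BA·CA
    A ↦ CA
    B ↦ BA
    C ↦ BC  (constrained at step 1)

A->CA, B->BA, C->BC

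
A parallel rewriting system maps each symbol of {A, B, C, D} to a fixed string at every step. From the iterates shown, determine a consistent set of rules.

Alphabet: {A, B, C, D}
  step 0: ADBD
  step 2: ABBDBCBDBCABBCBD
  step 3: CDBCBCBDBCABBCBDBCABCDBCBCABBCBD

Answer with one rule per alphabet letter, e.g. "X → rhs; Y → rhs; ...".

  step 2 ⇒ step 3: ABBDBCBDBCABBCBD ⇒ CD·BC·BC·BD·BC·AB·BC·BD·BC·AB·CD·BC·BC·AB·BC·BD
    A ↦ CD
    B ↦ BC
    C ↦ AB
    D ↦ BD

A->CD, B->BC, C->AB, D->BD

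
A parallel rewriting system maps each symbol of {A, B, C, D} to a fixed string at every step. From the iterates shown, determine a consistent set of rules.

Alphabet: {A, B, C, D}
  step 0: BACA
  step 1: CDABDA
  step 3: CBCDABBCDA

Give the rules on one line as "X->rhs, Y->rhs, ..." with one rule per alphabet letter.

A->DA, B->C, C->B, D->C

  step 0 ⇒ step 1: BACA ⇒ C·DA·B·DA
    A ↦ DA
    B ↦ C
    C ↦ B
    D ↦ C  (constrained at step 1)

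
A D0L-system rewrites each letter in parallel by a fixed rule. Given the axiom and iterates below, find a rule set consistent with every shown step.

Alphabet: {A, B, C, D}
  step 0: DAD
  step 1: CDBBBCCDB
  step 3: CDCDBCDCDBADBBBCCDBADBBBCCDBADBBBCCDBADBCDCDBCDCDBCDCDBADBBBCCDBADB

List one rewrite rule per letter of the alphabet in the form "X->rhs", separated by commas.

A->BBC, B->ADB, C->CD, D->CDB

  step 0 ⇒ step 1: DAD ⇒ CDB·BBC·CDB
    A ↦ BBC
    D ↦ CDB
    B ↦ ADB  (constrained at step 1)
    C ↦ CD  (constrained at step 1)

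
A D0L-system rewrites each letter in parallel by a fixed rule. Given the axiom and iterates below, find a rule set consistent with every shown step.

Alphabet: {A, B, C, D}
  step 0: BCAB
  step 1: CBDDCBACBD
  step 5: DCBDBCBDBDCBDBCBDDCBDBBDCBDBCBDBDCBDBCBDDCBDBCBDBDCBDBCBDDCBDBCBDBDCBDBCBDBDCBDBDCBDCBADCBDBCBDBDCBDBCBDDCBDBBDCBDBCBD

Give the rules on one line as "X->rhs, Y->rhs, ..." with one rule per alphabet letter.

  step 0 ⇒ step 1: BCAB ⇒ CBD·D·CBA·CBD
    A ↦ CBA
    B ↦ CBD
    C ↦ D
    D ↦ B  (constrained at step 1)

A->CBA, B->CBD, C->D, D->B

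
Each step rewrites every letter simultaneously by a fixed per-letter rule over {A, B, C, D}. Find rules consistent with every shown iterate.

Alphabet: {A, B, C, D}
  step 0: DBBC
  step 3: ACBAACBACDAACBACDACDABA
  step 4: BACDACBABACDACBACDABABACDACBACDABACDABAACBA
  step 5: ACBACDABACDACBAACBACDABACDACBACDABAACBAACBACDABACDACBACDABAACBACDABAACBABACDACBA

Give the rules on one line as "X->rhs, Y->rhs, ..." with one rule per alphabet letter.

A->BA, B->AC, C->CD, D->A

  step 4 ⇒ step 5: BACDACBABACDACBACDABABACDACBACDABACDABAACBA ⇒ AC·BA·CD·A·BA·CD·AC·BA·AC·BA·CD·A·BA·CD·AC·BA·CD·A·BA·AC·BA·AC·BA·CD·A·BA·CD·AC·BA·CD·A·BA·AC·BA·CD·A·BA·AC·BA·BA·CD·AC·BA
    A ↦ BA
    B ↦ AC
    C ↦ CD
    D ↦ A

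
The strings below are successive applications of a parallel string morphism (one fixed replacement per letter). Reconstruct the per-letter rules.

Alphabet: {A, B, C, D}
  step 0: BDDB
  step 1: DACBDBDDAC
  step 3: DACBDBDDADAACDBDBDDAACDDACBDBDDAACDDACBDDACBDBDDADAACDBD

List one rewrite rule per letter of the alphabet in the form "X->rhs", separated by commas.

  step 0 ⇒ step 1: BDDB ⇒ DAC·BD·BD·DAC
    B ↦ DAC
    D ↦ BD
    A ↦ DA  (constrained at step 1)
    C ↦ ACD  (constrained at step 1)

A->DA, B->DAC, C->ACD, D->BD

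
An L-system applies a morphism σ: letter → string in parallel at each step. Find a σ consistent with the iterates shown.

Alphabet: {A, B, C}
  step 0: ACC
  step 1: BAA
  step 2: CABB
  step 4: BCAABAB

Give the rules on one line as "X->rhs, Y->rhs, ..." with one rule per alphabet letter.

A->B, B->CA, C->A

  step 1 ⇒ step 2: BAA ⇒ CA·B·B
    A ↦ B
    B ↦ CA
  step 0 ⇒ step 1: ACC ⇒ B·A·A
    C ↦ A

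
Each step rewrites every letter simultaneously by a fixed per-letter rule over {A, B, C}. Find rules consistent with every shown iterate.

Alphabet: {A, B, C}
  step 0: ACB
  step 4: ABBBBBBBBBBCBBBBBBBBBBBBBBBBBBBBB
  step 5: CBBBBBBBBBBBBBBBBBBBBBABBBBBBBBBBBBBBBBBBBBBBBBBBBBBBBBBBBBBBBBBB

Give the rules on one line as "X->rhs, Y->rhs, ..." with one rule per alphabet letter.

A->CB, B->BB, C->A

  step 4 ⇒ step 5: ABBBBBBBBBBCBBBBBBBBBBBBBBBBBBBBB ⇒ CB·BB·BB·BB·BB·BB·BB·BB·BB·BB·BB·A·BB·BB·BB·BB·BB·BB·BB·BB·BB·BB·BB·BB·BB·BB·BB·BB·BB·BB·BB·BB·BB
    A ↦ CB
    B ↦ BB
    C ↦ A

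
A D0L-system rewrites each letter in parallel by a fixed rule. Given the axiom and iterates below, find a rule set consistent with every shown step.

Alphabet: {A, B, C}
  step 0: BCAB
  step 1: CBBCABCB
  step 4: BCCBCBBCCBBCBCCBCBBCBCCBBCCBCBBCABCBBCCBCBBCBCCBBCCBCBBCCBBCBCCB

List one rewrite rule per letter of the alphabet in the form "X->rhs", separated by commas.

A->AB, B->CB, C->BC

  step 0 ⇒ step 1: BCAB ⇒ CB·BC·AB·CB
    A ↦ AB
    B ↦ CB
    C ↦ BC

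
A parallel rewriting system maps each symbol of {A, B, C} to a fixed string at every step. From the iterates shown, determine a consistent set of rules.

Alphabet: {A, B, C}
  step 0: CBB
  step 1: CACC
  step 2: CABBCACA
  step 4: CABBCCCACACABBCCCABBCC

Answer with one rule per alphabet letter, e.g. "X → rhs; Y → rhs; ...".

A->BB, B->C, C->CA

  step 1 ⇒ step 2: CACC ⇒ CA·BB·CA·CA
    A ↦ BB
    C ↦ CA
  step 0 ⇒ step 1: CBB ⇒ CA·C·C
    B ↦ C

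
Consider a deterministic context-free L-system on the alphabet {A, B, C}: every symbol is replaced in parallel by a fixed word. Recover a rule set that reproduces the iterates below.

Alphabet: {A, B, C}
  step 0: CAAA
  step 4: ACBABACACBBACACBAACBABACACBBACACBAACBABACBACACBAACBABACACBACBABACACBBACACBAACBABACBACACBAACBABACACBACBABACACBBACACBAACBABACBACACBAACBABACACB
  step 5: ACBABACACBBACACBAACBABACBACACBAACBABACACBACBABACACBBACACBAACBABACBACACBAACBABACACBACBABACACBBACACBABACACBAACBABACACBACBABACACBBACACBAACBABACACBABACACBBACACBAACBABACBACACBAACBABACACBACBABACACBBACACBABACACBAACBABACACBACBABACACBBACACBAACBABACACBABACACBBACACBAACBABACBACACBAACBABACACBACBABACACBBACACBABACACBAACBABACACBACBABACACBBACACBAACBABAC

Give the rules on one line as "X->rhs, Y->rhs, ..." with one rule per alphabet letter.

A->ACB, B->BAC, C->A

  step 4 ⇒ step 5: ACBABACACBBACACBAACBABACACBBACACBAACBABACBACACBAACBABACACBACBABACACBBACACBAACBABACBACACBAACBABACACBACBABACACBBACACBAACBABACBACACBAACBABACACB ⇒ ACB·A·BAC·ACB·BAC·ACB·A·ACB·A·BAC·BAC·ACB·A·ACB·A·BAC·ACB·ACB·A·BAC·ACB·BAC·ACB·A·ACB·A·BAC·BAC·ACB·A·ACB·A·BAC·ACB·ACB·A·BAC·ACB·BAC·ACB·A·BAC·ACB·A·ACB·A·BAC·ACB·ACB·A·BAC·ACB·BAC·ACB·A·ACB·A·BAC·ACB·A·BAC·ACB·BAC·ACB·A·ACB·A·BAC·BAC·ACB·A·ACB·A·BAC·ACB·ACB·A·BAC·ACB·BAC·ACB·A·BAC·ACB·A·ACB·A·BAC·ACB·ACB·A·BAC·ACB·BAC·ACB·A·ACB·A·BAC·ACB·A·BAC·ACB·BAC·ACB·A·ACB·A·BAC·BAC·ACB·A·ACB·A·BAC·ACB·ACB·A·BAC·ACB·BAC·ACB·A·BAC·ACB·A·ACB·A·BAC·ACB·ACB·A·BAC·ACB·BAC·ACB·A·ACB·A·BAC
    A ↦ ACB
    B ↦ BAC
    C ↦ A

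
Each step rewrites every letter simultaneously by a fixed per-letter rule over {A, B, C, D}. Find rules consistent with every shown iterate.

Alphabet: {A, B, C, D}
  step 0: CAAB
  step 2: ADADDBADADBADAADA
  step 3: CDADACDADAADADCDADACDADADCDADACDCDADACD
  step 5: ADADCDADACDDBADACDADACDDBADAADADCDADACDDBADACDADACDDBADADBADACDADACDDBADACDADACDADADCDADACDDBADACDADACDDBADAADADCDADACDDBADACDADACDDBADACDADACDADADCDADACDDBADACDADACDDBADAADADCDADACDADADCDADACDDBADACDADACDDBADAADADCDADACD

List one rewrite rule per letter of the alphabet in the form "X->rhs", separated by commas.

  step 2 ⇒ step 3: ADADDBADADBADAADA ⇒ CD·ADA·CD·ADA·ADA·D·CD·ADA·CD·ADA·D·CD·ADA·CD·CD·ADA·CD
    A ↦ CD
    B ↦ D
    D ↦ ADA
    C ↦ DB  (constrained at step 0)

A->CD, B->D, C->DB, D->ADA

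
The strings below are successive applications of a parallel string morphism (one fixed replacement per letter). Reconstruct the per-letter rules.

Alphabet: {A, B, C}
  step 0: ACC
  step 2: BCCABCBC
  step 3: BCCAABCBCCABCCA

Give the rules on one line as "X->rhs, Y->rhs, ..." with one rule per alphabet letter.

  step 2 ⇒ step 3: BCCABCBC ⇒ BCC·A·A·BC·BCC·A·BCC·A
    A ↦ BC
    B ↦ BCC
    C ↦ A

A->BC, B->BCC, C->A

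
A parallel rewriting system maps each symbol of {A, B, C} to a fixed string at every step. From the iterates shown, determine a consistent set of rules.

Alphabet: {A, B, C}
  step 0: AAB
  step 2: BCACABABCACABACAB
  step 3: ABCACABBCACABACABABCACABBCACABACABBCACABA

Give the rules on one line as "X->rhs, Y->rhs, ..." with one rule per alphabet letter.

A->CAB, B->A, C->BCA

  step 2 ⇒ step 3: BCACABABCACABACAB ⇒ A·BCA·CAB·BCA·CAB·A·CAB·A·BCA·CAB·BCA·CAB·A·CAB·BCA·CAB·A
    A ↦ CAB
    B ↦ A
    C ↦ BCA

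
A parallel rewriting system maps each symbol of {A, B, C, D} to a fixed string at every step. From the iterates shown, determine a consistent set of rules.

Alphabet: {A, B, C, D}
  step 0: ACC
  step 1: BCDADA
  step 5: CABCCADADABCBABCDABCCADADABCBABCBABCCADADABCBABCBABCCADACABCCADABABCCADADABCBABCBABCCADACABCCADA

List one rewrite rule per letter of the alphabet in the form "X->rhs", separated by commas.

A->BC, B->CA, C->DA, D->BA

  step 0 ⇒ step 1: ACC ⇒ BC·DA·DA
    A ↦ BC
    C ↦ DA
    B ↦ CA  (constrained at step 1)
    D ↦ BA  (constrained at step 1)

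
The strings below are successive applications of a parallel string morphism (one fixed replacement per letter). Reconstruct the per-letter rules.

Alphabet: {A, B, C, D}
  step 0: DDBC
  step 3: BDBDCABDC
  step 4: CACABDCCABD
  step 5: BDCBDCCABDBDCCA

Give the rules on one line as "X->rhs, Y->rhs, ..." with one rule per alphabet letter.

  step 4 ⇒ step 5: CACABDCCABD ⇒ BD·C·BD·C·C·A·BD·BD·C·C·A
    A ↦ C
    B ↦ C
    C ↦ BD
    D ↦ A

A->C, B->C, C->BD, D->A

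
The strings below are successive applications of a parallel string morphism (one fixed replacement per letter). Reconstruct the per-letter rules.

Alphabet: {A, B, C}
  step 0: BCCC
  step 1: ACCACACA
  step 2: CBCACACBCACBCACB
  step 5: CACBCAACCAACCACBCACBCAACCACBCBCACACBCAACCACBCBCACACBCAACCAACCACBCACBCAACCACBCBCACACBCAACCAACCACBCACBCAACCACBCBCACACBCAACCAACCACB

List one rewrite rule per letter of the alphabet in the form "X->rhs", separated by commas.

A->CB, B->AC, C->CA

  step 1 ⇒ step 2: ACCACACA ⇒ CB·CA·CA·CB·CA·CB·CA·CB
    A ↦ CB
    C ↦ CA
  step 0 ⇒ step 1: BCCC ⇒ AC·CA·CA·CA
    B ↦ AC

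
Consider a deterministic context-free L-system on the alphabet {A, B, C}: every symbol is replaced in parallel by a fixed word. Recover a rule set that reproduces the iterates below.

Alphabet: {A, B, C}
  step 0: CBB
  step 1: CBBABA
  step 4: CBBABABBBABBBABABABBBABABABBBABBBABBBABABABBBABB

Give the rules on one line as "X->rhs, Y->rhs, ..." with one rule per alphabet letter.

A->BB, B->BA, C->CB

  step 0 ⇒ step 1: CBB ⇒ CB·BA·BA
    B ↦ BA
    C ↦ CB
    A ↦ BB  (constrained at step 1)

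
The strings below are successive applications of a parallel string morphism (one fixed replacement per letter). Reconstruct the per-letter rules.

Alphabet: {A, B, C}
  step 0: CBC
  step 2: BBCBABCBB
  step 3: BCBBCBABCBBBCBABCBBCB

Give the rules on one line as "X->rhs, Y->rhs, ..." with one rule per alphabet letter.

A->B, B->BCB, C->A

  step 2 ⇒ step 3: BBCBABCBB ⇒ BCB·BCB·A·BCB·B·BCB·A·BCB·BCB
    A ↦ B
    B ↦ BCB
    C ↦ A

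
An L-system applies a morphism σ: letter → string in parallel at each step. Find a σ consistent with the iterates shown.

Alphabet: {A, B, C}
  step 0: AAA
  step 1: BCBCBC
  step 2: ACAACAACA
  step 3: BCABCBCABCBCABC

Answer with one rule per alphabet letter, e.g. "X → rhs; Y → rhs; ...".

A->BC, B->AC, C->A

  step 2 ⇒ step 3: ACAACAACA ⇒ BC·A·BC·BC·A·BC·BC·A·BC
    A ↦ BC
    C ↦ A
  step 1 ⇒ step 2: BCBCBC ⇒ AC·A·AC·A·AC·A
    B ↦ AC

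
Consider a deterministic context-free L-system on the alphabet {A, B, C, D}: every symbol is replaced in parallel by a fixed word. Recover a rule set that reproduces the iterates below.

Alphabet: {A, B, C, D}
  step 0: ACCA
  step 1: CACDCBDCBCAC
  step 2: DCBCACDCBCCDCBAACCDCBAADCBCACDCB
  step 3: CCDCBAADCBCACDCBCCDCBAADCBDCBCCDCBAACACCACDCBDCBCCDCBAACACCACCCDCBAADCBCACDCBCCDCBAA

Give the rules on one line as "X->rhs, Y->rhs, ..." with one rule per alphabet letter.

A->CAC, B->AA, C->DCB, D->CC

  step 2 ⇒ step 3: DCBCACDCBCCDCBAACCDCBAADCBCACDCB ⇒ CC·DCB·AA·DCB·CAC·DCB·CC·DCB·AA·DCB·DCB·CC·DCB·AA·CAC·CAC·DCB·DCB·CC·DCB·AA·CAC·CAC·CC·DCB·AA·DCB·CAC·DCB·CC·DCB·AA
    A ↦ CAC
    B ↦ AA
    C ↦ DCB
    D ↦ CC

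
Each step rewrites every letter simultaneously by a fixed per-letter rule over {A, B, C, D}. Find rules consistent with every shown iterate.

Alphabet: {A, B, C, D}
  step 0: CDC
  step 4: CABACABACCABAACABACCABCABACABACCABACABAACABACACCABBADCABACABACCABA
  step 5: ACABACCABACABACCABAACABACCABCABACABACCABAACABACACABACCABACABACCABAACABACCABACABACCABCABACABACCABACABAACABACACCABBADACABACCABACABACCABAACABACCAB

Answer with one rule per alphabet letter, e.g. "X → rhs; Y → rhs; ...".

A->CAB, B->AC, C->A, D->BAD

  step 4 ⇒ step 5: CABACABACCABAACABACCABCABACABACCABACABAACABACACCABBADCABACABACCABA ⇒ A·CAB·AC·CAB·A·CAB·AC·CAB·A·A·CAB·AC·CAB·CAB·A·CAB·AC·CAB·A·A·CAB·AC·A·CAB·AC·CAB·A·CAB·AC·CAB·A·A·CAB·AC·CAB·A·CAB·AC·CAB·CAB·A·CAB·AC·CAB·A·CAB·A·A·CAB·AC·AC·CAB·BAD·A·CAB·AC·CAB·A·CAB·AC·CAB·A·A·CAB·AC·CAB
    A ↦ CAB
    B ↦ AC
    C ↦ A
    D ↦ BAD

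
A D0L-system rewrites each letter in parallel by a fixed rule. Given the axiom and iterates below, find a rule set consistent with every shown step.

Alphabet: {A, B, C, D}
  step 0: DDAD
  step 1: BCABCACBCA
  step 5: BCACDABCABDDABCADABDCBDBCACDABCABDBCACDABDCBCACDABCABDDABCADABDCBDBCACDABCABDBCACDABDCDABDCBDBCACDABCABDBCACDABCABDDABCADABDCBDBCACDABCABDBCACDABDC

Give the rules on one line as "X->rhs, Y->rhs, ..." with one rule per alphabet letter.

  step 0 ⇒ step 1: DDAD ⇒ BCA·BCA·C·BCA
    A ↦ C
    D ↦ BCA
    B ↦ DA  (constrained at step 1)
    C ↦ BD  (constrained at step 1)

A->C, B->DA, C->BD, D->BCA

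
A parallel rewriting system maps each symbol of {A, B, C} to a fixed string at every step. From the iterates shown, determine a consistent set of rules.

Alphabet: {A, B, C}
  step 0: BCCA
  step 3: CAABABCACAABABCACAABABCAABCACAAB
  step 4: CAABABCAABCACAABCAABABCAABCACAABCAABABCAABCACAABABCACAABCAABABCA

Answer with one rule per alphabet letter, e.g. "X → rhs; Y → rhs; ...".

  step 3 ⇒ step 4: CAABABCACAABABCACAABABCAABCACAAB ⇒ CA·AB·AB·CA·AB·CA·CA·AB·CA·AB·AB·CA·AB·CA·CA·AB·CA·AB·AB·CA·AB·CA·CA·AB·AB·CA·CA·AB·CA·AB·AB·CA
    A ↦ AB
    B ↦ CA
    C ↦ CA

A->AB, B->CA, C->CA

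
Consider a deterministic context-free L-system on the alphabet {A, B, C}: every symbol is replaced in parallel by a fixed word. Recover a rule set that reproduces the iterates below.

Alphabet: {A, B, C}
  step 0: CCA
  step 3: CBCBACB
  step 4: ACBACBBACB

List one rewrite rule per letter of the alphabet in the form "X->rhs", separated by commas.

A->B, B->CB, C->A

  step 3 ⇒ step 4: CBCBACB ⇒ A·CB·A·CB·B·A·CB
    A ↦ B
    B ↦ CB
    C ↦ A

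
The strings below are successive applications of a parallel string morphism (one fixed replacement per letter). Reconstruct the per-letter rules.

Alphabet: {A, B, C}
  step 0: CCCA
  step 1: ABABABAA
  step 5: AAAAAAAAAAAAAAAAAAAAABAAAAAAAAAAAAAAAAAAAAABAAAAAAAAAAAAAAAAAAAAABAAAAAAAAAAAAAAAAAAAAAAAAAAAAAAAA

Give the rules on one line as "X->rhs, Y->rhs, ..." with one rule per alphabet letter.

A->AA, B->C, C->AB

  step 0 ⇒ step 1: CCCA ⇒ AB·AB·AB·AA
    A ↦ AA
    C ↦ AB
    B ↦ C  (constrained at step 1)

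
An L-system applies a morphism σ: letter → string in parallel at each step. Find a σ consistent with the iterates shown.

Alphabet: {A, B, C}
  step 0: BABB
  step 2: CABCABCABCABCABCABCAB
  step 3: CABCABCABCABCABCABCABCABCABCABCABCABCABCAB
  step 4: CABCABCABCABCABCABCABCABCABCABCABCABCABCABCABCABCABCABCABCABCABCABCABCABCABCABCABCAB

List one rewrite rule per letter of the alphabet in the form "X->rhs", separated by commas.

  step 3 ⇒ step 4: CABCABCABCABCABCABCABCABCABCABCABCABCABCAB ⇒ CA·B·CAB·CA·B·CAB·CA·B·CAB·CA·B·CAB·CA·B·CAB·CA·B·CAB·CA·B·CAB·CA·B·CAB·CA·B·CAB·CA·B·CAB·CA·B·CAB·CA·B·CAB·CA·B·CAB·CA·B·CAB
    A ↦ B
    B ↦ CAB
    C ↦ CA

A->B, B->CAB, C->CA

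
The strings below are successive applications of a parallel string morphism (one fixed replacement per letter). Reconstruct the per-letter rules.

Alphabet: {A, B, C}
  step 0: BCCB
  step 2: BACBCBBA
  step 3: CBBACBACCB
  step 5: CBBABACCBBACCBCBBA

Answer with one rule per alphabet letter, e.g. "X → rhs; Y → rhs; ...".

  step 2 ⇒ step 3: BACBCBBA ⇒ C·B·BA·C·BA·C·C·B
    A ↦ B
    B ↦ C
    C ↦ BA

A->B, B->C, C->BA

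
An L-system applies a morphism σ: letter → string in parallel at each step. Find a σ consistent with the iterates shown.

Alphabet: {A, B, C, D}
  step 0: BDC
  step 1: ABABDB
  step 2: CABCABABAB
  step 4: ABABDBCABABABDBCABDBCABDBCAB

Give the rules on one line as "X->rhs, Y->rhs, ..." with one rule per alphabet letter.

A->C, B->AB, C->DB, D->AB

  step 1 ⇒ step 2: ABABDB ⇒ C·AB·C·AB·AB·AB
    A ↦ C
    B ↦ AB
    D ↦ AB
  step 0 ⇒ step 1: BDC ⇒ AB·AB·DB
    C ↦ DB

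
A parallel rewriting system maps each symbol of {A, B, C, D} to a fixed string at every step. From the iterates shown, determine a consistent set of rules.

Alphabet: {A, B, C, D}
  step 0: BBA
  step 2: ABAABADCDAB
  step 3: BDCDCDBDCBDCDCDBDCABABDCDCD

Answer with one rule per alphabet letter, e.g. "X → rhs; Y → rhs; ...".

  step 2 ⇒ step 3: ABAABADCDAB ⇒ BDC·DCD·BDC·BDC·DCD·BDC·A·B·A·BDC·DCD
    A ↦ BDC
    B ↦ DCD
    C ↦ B
    D ↦ A

A->BDC, B->DCD, C->B, D->A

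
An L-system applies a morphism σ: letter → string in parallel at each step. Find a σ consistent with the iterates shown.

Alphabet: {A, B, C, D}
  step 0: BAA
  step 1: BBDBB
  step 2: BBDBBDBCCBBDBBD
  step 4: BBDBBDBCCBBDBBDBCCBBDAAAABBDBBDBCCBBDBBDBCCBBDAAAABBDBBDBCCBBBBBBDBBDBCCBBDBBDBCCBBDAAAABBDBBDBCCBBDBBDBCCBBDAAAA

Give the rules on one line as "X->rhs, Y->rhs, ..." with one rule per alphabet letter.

  step 1 ⇒ step 2: BBDBB ⇒ BBD·BBD·BCC·BBD·BBD
    B ↦ BBD
    D ↦ BCC
  step 0 ⇒ step 1: BAA ⇒ BBD·B·B
    A ↦ B
    C ↦ AA  (constrained at step 2)

A->B, B->BBD, C->AA, D->BCC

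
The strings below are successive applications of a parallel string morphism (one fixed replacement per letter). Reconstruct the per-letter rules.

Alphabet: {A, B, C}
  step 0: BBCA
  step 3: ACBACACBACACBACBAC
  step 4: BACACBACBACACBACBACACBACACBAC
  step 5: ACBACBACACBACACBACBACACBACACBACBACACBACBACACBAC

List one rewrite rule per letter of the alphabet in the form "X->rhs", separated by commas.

A->B, B->AC, C->AC

  step 4 ⇒ step 5: BACACBACBACACBACBACACBACACBAC ⇒ AC·B·AC·B·AC·AC·B·AC·AC·B·AC·B·AC·AC·B·AC·AC·B·AC·B·AC·AC·B·AC·B·AC·AC·B·AC
    A ↦ B
    B ↦ AC
    C ↦ AC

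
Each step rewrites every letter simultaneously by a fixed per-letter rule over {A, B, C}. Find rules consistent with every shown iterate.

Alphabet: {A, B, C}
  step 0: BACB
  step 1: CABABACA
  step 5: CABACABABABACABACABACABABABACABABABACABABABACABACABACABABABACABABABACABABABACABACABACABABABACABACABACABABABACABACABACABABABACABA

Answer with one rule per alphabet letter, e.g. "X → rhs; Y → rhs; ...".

  step 0 ⇒ step 1: BACB ⇒ CA·BA·BA·CA
    A ↦ BA
    B ↦ CA
    C ↦ BA

A->BA, B->CA, C->BA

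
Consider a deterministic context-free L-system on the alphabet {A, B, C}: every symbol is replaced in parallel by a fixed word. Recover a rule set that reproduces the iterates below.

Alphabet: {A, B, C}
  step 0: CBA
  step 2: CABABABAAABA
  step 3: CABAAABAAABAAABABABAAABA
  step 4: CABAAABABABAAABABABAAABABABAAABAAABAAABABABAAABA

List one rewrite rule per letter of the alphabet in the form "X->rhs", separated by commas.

  step 3 ⇒ step 4: CABAAABAAABAAABABABAAABA ⇒ CA·BA·AA·BA·BA·BA·AA·BA·BA·BA·AA·BA·BA·BA·AA·BA·AA·BA·AA·BA·BA·BA·AA·BA
    A ↦ BA
    B ↦ AA
    C ↦ CA

A->BA, B->AA, C->CA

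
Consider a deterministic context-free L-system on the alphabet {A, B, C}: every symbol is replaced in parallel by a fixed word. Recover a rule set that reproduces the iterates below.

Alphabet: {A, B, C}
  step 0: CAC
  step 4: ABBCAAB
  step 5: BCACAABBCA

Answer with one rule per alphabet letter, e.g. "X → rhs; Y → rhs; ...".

A->B, B->CA, C->A

  step 4 ⇒ step 5: ABBCAAB ⇒ B·CA·CA·A·B·B·CA
    A ↦ B
    B ↦ CA
    C ↦ A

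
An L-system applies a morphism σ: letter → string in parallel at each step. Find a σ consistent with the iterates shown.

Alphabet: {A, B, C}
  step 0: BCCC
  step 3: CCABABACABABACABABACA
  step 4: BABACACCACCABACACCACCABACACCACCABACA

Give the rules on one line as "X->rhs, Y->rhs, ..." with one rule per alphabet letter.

A->CA, B->C, C->BA

  step 3 ⇒ step 4: CCABABACABABACABABACA ⇒ BA·BA·CA·C·CA·C·CA·BA·CA·C·CA·C·CA·BA·CA·C·CA·C·CA·BA·CA
    A ↦ CA
    B ↦ C
    C ↦ BA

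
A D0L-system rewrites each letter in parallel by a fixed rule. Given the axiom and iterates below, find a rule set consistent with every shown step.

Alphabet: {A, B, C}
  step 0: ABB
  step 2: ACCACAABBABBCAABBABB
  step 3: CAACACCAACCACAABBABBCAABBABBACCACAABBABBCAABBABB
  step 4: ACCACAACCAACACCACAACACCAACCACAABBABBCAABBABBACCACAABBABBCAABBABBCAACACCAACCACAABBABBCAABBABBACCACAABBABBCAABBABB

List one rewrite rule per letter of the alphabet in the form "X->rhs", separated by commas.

  step 3 ⇒ step 4: CAACACCAACCACAABBABBCAABBABBACCACAABBABBCAABBABB ⇒ AC·CA·CA·AC·CA·AC·AC·CA·CA·AC·AC·CA·AC·CA·CA·ABB·ABB·CA·ABB·ABB·AC·CA·CA·ABB·ABB·CA·ABB·ABB·CA·AC·AC·CA·AC·CA·CA·ABB·ABB·CA·ABB·ABB·AC·CA·CA·ABB·ABB·CA·ABB·ABB
    A ↦ CA
    B ↦ ABB
    C ↦ AC

A->CA, B->ABB, C->AC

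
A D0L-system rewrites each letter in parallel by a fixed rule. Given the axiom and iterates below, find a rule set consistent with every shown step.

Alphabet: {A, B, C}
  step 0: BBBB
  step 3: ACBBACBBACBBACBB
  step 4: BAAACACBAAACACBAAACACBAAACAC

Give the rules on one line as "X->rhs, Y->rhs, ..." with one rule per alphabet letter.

A->B, B->AC, C->AA

  step 3 ⇒ step 4: ACBBACBBACBBACBB ⇒ B·AA·AC·AC·B·AA·AC·AC·B·AA·AC·AC·B·AA·AC·AC
    A ↦ B
    B ↦ AC
    C ↦ AA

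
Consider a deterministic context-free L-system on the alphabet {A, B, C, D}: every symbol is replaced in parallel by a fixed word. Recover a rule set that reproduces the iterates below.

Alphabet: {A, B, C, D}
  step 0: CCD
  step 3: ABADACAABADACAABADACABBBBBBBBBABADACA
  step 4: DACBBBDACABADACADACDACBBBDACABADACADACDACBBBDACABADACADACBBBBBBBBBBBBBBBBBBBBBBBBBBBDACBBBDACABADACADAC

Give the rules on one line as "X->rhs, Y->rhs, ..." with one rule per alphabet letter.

  step 3 ⇒ step 4: ABADACAABADACAABADACABBBBBBBBBABADACA ⇒ DAC·BBB·DAC·ABA·DAC·A·DAC·DAC·BBB·DAC·ABA·DAC·A·DAC·DAC·BBB·DAC·ABA·DAC·A·DAC·BBB·BBB·BBB·BBB·BBB·BBB·BBB·BBB·BBB·DAC·BBB·DAC·ABA·DAC·A·DAC
    A ↦ DAC
    B ↦ BBB
    C ↦ A
    D ↦ ABA

A->DAC, B->BBB, C->A, D->ABA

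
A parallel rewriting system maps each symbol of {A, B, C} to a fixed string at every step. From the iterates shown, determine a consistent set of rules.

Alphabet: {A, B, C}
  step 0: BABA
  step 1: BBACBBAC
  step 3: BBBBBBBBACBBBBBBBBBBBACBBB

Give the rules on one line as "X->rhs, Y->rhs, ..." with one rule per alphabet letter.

A->AC, B->BB, C->B

  step 0 ⇒ step 1: BABA ⇒ BB·AC·BB·AC
    A ↦ AC
    B ↦ BB
    C ↦ B  (constrained at step 1)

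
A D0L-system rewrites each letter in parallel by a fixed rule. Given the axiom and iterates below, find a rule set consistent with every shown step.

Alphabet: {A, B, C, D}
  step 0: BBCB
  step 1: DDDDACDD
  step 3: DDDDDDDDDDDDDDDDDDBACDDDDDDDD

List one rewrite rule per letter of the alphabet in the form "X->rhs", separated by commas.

  step 0 ⇒ step 1: BBCB ⇒ DD·DD·AC·DD
    B ↦ DD
    C ↦ AC
    A ↦ B  (constrained at step 1)
    D ↦ BB  (constrained at step 1)

A->B, B->DD, C->AC, D->BB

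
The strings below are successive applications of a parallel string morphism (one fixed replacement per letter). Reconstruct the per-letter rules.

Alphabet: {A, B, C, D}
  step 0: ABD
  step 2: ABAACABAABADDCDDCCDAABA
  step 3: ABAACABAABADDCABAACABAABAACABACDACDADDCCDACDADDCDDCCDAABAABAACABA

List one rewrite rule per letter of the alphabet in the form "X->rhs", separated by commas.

  step 2 ⇒ step 3: ABAACABAABADDCDDCCDAABA ⇒ ABA·AC·ABA·ABA·DDC·ABA·AC·ABA·ABA·AC·ABA·CDA·CDA·DDC·CDA·CDA·DDC·DDC·CDA·ABA·ABA·AC·ABA
    A ↦ ABA
    B ↦ AC
    C ↦ DDC
    D ↦ CDA

A->ABA, B->AC, C->DDC, D->CDA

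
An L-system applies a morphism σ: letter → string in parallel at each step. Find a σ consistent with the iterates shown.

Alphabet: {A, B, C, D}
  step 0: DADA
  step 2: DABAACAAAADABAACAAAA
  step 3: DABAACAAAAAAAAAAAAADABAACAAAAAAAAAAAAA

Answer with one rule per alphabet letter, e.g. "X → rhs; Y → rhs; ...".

A->AA, B->C, C->A, D->DAB

  step 2 ⇒ step 3: DABAACAAAADABAACAAAA ⇒ DAB·AA·C·AA·AA·A·AA·AA·AA·AA·DAB·AA·C·AA·AA·A·AA·AA·AA·AA
    A ↦ AA
    B ↦ C
    C ↦ A
    D ↦ DAB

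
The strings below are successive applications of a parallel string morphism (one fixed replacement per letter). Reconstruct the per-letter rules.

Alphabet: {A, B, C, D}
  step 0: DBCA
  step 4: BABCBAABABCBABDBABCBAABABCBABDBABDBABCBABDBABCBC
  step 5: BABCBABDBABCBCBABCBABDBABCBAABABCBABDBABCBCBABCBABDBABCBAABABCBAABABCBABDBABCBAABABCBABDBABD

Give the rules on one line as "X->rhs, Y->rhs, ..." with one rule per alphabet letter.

A->BC, B->BA, C->BD, D->A

  step 4 ⇒ step 5: BABCBAABABCBABDBABCBAABABCBABDBABDBABCBABDBABCBC ⇒ BA·BC·BA·BD·BA·BC·BC·BA·BC·BA·BD·BA·BC·BA·A·BA·BC·BA·BD·BA·BC·BC·BA·BC·BA·BD·BA·BC·BA·A·BA·BC·BA·A·BA·BC·BA·BD·BA·BC·BA·A·BA·BC·BA·BD·BA·BD
    A ↦ BC
    B ↦ BA
    C ↦ BD
    D ↦ A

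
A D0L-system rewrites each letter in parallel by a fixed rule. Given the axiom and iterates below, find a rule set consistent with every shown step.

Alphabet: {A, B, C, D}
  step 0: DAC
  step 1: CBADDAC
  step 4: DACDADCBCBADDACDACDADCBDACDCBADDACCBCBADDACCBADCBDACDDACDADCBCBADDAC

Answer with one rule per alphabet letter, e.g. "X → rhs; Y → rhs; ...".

A->AD, B->D, C->DAC, D->CB

  step 0 ⇒ step 1: DAC ⇒ CB·AD·DAC
    A ↦ AD
    C ↦ DAC
    D ↦ CB
    B ↦ D  (constrained at step 1)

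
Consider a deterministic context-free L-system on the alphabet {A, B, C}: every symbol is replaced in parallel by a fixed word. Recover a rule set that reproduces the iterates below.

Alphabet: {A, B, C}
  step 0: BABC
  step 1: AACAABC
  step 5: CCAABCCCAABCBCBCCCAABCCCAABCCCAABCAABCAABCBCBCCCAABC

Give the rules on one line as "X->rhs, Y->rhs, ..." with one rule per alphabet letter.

A->C, B->AA, C->BC

  step 0 ⇒ step 1: BABC ⇒ AA·C·AA·BC
    A ↦ C
    B ↦ AA
    C ↦ BC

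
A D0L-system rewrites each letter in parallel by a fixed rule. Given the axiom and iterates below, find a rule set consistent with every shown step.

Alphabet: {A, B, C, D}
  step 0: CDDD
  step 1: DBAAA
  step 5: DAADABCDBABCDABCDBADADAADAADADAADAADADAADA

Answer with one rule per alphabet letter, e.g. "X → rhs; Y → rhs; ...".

  step 0 ⇒ step 1: CDDD ⇒ DB·A·A·A
    C ↦ DB
    D ↦ A
    A ↦ DA  (constrained at step 1)
    B ↦ BC  (constrained at step 1)

A->DA, B->BC, C->DB, D->A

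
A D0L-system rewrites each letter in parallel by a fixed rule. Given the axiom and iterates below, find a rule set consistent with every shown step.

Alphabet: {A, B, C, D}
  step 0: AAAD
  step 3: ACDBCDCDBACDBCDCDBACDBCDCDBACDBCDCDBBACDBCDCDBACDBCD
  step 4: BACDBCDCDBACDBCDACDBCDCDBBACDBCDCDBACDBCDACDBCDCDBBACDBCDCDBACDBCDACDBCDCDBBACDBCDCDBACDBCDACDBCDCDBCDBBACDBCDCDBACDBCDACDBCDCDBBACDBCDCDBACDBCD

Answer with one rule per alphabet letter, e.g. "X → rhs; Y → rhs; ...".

  step 3 ⇒ step 4: ACDBCDCDBACDBCDCDBACDBCDCDBACDBCDCDBBACDBCDCDBACDBCD ⇒ B·ACD·BCD·CDB·ACD·BCD·ACD·BCD·CDB·B·ACD·BCD·CDB·ACD·BCD·ACD·BCD·CDB·B·ACD·BCD·CDB·ACD·BCD·ACD·BCD·CDB·B·ACD·BCD·CDB·ACD·BCD·ACD·BCD·CDB·CDB·B·ACD·BCD·CDB·ACD·BCD·ACD·BCD·CDB·B·ACD·BCD·CDB·ACD·BCD
    A ↦ B
    B ↦ CDB
    C ↦ ACD
    D ↦ BCD

A->B, B->CDB, C->ACD, D->BCD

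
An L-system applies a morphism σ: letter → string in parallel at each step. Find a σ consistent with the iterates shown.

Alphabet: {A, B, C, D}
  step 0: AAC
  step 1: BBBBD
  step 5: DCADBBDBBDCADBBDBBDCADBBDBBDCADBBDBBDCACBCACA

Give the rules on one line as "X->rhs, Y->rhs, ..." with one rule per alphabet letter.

  step 0 ⇒ step 1: AAC ⇒ BB·BB·D
    A ↦ BB
    C ↦ D
    B ↦ CA  (constrained at step 1)
    D ↦ CB  (constrained at step 1)

A->BB, B->CA, C->D, D->CB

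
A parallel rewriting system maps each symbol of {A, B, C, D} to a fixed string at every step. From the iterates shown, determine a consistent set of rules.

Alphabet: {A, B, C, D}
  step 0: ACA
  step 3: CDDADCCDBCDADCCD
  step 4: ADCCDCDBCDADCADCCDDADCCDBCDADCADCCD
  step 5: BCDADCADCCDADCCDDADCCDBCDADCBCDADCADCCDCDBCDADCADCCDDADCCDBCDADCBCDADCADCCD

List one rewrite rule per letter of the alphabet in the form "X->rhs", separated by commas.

A->B, B->D, C->ADC, D->CD

  step 4 ⇒ step 5: ADCCDCDBCDADCADCCDDADCCDBCDADCADCCD ⇒ B·CD·ADC·ADC·CD·ADC·CD·D·ADC·CD·B·CD·ADC·B·CD·ADC·ADC·CD·CD·B·CD·ADC·ADC·CD·D·ADC·CD·B·CD·ADC·B·CD·ADC·ADC·CD
    A ↦ B
    B ↦ D
    C ↦ ADC
    D ↦ CD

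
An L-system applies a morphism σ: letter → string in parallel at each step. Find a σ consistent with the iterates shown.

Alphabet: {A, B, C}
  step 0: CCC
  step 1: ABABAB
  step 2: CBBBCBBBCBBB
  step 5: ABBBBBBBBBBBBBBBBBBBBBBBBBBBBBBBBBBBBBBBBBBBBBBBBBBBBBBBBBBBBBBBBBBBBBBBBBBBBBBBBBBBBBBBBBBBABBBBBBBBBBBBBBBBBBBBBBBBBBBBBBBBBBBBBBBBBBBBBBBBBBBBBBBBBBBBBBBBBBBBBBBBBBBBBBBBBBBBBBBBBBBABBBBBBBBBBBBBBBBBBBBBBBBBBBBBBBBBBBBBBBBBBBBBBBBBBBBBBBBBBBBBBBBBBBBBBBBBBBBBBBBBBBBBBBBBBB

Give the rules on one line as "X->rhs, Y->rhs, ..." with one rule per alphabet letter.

A->C, B->BBB, C->AB

  step 1 ⇒ step 2: ABABAB ⇒ C·BBB·C·BBB·C·BBB
    A ↦ C
    B ↦ BBB
  step 0 ⇒ step 1: CCC ⇒ AB·AB·AB
    C ↦ AB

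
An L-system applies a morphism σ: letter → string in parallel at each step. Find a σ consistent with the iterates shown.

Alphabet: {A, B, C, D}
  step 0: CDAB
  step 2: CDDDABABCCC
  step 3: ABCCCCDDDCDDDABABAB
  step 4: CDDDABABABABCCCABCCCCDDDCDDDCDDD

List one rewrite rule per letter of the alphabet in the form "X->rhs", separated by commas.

  step 3 ⇒ step 4: ABCCCCDDDCDDDABABAB ⇒ CD·DD·AB·AB·AB·AB·C·C·C·AB·C·C·C·CD·DD·CD·DD·CD·DD
    A ↦ CD
    B ↦ DD
    C ↦ AB
    D ↦ C

A->CD, B->DD, C->AB, D->C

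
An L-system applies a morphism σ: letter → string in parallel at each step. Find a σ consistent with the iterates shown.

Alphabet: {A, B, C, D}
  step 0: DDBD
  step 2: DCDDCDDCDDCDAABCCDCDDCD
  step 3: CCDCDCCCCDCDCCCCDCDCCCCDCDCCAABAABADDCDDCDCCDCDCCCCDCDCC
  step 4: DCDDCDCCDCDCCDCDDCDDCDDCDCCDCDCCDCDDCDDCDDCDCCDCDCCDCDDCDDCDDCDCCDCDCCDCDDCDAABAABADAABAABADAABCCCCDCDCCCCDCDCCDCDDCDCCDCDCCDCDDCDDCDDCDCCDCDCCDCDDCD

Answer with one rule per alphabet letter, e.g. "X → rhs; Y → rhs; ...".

  step 3 ⇒ step 4: CCDCDCCCCDCDCCCCDCDCCCCDCDCCAABAABADDCDDCDCCDCDCCCCDCDCC ⇒ DCD·DCD·CC·DCD·CC·DCD·DCD·DCD·DCD·CC·DCD·CC·DCD·DCD·DCD·DCD·CC·DCD·CC·DCD·DCD·DCD·DCD·CC·DCD·CC·DCD·DCD·AAB·AAB·AD·AAB·AAB·AD·AAB·CC·CC·DCD·CC·CC·DCD·CC·DCD·DCD·CC·DCD·CC·DCD·DCD·DCD·DCD·CC·DCD·CC·DCD·DCD
    A ↦ AAB
    B ↦ AD
    C ↦ DCD
    D ↦ CC

A->AAB, B->AD, C->DCD, D->CC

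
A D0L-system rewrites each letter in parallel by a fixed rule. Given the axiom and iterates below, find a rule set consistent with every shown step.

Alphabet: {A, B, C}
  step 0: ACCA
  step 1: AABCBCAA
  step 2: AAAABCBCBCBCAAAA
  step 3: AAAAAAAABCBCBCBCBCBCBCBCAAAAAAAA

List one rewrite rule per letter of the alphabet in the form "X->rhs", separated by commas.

A->AA, B->BC, C->BC

  step 2 ⇒ step 3: AAAABCBCBCBCAAAA ⇒ AA·AA·AA·AA·BC·BC·BC·BC·BC·BC·BC·BC·AA·AA·AA·AA
    A ↦ AA
    B ↦ BC
    C ↦ BC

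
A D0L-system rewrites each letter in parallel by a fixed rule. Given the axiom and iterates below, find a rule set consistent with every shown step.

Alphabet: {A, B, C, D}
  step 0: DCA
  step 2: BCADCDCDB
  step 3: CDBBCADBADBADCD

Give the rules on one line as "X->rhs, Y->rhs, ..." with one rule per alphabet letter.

  step 2 ⇒ step 3: BCADCDCDB ⇒ CD·B·BC·AD·B·AD·B·AD·CD
    A ↦ BC
    B ↦ CD
    C ↦ B
    D ↦ AD

A->BC, B->CD, C->B, D->AD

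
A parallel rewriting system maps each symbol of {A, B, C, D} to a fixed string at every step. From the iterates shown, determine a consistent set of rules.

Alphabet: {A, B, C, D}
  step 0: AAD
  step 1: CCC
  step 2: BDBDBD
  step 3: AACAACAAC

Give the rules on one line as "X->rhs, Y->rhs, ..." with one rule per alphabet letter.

A->C, B->AA, C->BD, D->C

  step 2 ⇒ step 3: BDBDBD ⇒ AA·C·AA·C·AA·C
    B ↦ AA
    D ↦ C
  step 0 ⇒ step 1: AAD ⇒ C·C·C
    A ↦ C
  step 1 ⇒ step 2: CCC ⇒ BD·BD·BD
    C ↦ BD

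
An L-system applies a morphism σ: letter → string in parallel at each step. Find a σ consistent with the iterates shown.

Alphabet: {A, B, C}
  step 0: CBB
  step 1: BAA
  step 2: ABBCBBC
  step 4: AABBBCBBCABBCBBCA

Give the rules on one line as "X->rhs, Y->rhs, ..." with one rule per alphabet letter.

A->BBC, B->A, C->B

  step 1 ⇒ step 2: BAA ⇒ A·BBC·BBC
    A ↦ BBC
    B ↦ A
  step 0 ⇒ step 1: CBB ⇒ B·A·A
    C ↦ B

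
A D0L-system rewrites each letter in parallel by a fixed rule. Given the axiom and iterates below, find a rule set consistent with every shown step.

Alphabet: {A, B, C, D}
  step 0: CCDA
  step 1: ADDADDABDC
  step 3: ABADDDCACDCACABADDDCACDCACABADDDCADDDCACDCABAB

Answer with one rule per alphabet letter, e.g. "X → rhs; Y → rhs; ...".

A->DC, B->AC, C->ADD, D->AB

  step 0 ⇒ step 1: CCDA ⇒ ADD·ADD·AB·DC
    A ↦ DC
    C ↦ ADD
    D ↦ AB
    B ↦ AC  (constrained at step 1)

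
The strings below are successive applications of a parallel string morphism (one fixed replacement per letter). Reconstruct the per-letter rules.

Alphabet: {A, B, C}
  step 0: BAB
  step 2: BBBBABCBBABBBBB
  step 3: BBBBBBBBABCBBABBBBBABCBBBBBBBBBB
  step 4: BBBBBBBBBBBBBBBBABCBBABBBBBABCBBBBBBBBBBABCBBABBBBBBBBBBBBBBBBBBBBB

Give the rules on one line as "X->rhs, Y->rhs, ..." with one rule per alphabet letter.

  step 3 ⇒ step 4: BBBBBBBBABCBBABBBBBABCBBBBBBBBBB ⇒ BB·BB·BB·BB·BB·BB·BB·BB·ABC·BB·AB·BB·BB·ABC·BB·BB·BB·BB·BB·ABC·BB·AB·BB·BB·BB·BB·BB·BB·BB·BB·BB·BB
    A ↦ ABC
    B ↦ BB
    C ↦ AB

A->ABC, B->BB, C->AB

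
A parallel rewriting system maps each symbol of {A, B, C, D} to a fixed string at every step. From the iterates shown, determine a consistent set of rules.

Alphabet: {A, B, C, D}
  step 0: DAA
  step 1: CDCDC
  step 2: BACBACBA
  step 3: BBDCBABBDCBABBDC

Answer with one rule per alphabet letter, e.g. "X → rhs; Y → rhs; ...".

A->DC, B->BB, C->BA, D->C

  step 2 ⇒ step 3: BACBACBA ⇒ BB·DC·BA·BB·DC·BA·BB·DC
    A ↦ DC
    B ↦ BB
    C ↦ BA
  step 0 ⇒ step 1: DAA ⇒ C·DC·DC
    D ↦ C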